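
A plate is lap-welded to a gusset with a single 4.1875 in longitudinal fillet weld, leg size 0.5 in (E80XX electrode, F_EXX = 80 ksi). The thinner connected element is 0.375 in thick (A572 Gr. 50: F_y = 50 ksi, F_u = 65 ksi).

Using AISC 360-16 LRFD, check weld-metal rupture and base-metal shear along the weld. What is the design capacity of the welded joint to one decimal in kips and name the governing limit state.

Weld metal: throat = 0.707×0.5 = 0.3535 in, L = 4.1875 in. φR_n = 0.75 × 0.6 × 80 × 0.3535 × 4.1875 = 53.3 kips.
Base metal shear (0.375 in plate): yield φR_n = 1.0×0.6×50×0.375×4.1875 = 47.1 kips; rupture φR_n = 0.75×0.6×65×0.375×4.1875 = 45.9 kips; take 45.9 kips (rupture).
Governing: min(53.3, 45.9) = 45.9 kips → base-metal shear.

45.9 kips (base-metal shear governs)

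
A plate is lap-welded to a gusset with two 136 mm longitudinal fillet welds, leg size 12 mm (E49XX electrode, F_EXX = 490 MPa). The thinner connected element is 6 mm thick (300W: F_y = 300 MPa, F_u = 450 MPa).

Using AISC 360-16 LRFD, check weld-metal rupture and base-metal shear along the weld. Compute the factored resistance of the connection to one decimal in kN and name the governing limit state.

293.8 kN (base-metal shear governs)

Weld metal: throat = 0.707×12 = 8.484 mm, L = 2×136 = 272 mm. φR_n = 0.75 × 0.6 × 490 × 8.484 × 272 = 508.8 kN.
Base metal shear (6 mm plate): yield φR_n = 1.0×0.6×300×6×272 = 293.8 kN; rupture φR_n = 0.75×0.6×450×6×272 = 330.5 kN; take 293.8 kN (yield).
Governing: min(508.8, 293.8) = 293.8 kN → base-metal shear.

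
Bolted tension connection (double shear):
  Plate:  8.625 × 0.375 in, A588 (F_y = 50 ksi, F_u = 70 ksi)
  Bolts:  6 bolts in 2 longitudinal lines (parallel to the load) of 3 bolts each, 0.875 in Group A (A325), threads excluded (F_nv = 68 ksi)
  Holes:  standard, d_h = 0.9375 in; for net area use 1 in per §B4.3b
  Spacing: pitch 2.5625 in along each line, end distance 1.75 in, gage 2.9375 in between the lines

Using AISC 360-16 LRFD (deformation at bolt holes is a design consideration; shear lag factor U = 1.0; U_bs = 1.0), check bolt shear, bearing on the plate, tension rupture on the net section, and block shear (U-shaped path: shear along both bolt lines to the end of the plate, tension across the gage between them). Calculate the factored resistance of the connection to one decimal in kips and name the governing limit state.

130.4 kips (net-section rupture governs)

Bolt shear: A_b = π(0.875)²/4 = 0.60132 in². φR_n = 0.75 × 68 × 0.60132 × 6 × 2 = 368.0 kips.
Bearing (0.375 in plate, F_u = 70 ksi): end bolts L_c = 1.75 − 0.9375/2 = 1.28125, R_n = min(1.2×1.28125×0.375×70, 2.4×0.875×0.375×70) = 40.359 kips/bolt; interior L_c = 2.5625 − 0.9375 = 1.625, R_n = 51.188 kips/bolt. φR_n = 0.75 × (2×40.359 + 4×51.188) = 214.1 kips.
Tension rupture (net): A_n = (8.625 − 2×1)×0.375 = 2.4844 in² (U = 1.0, A_e = A_n). φR_n = 0.75 × 70 × 2.4844 = 130.4 kips.
Block shear: shear path 2×[1.75+2×2.5625] = 2×6.875 in, A_gv = 5.1563, A_nv = 2×(6.875 − 2.5×1)×0.375 = 3.2813 in²; tension across gage: (2.9375 − 1×1)×0.375 = 0.72656 in². R_n = min(0.6×70×3.2813, 0.6×50×5.1563) + 1.0×70×0.72656 = min(137.81, 154.69) + 50.859 = 188.67 kips. φR_n = 0.75 × 188.67 = 141.5 kips.
Governing: min(368.0, 214.1, 130.4, 141.5) = 130.4 kips → net-section rupture.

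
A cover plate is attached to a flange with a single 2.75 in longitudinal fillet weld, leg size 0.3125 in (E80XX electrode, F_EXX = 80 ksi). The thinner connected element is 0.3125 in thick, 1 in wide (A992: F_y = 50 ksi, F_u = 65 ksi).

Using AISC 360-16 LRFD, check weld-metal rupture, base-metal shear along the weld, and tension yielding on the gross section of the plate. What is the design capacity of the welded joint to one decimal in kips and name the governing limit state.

Weld metal: throat = 0.707×0.3125 = 0.22094 in, L = 2.75 in. φR_n = 0.75 × 0.6 × 80 × 0.22094 × 2.75 = 21.9 kips.
Base metal shear (0.3125 in plate): yield φR_n = 1.0×0.6×50×0.3125×2.75 = 25.8 kips; rupture φR_n = 0.75×0.6×65×0.3125×2.75 = 25.1 kips; take 25.1 kips (rupture).
Tension yield (gross): A_g = 1×0.3125 = 0.3125 in². φR_n = 0.90 × 50 × 0.3125 = 14.1 kips.
Governing: min(21.9, 25.1, 14.1) = 14.1 kips → gross-section yield.

14.1 kips (gross-section yield governs)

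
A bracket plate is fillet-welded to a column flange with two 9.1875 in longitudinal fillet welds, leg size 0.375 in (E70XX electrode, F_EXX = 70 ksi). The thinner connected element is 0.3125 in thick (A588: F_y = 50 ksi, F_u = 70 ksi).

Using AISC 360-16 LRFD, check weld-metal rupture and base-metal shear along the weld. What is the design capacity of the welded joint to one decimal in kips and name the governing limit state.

153.5 kips (weld metal governs)

Weld metal: throat = 0.707×0.375 = 0.26513 in, L = 2×9.1875 = 18.375 in. φR_n = 0.75 × 0.6 × 70 × 0.26513 × 18.375 = 153.5 kips.
Base metal shear (0.3125 in plate): yield φR_n = 1.0×0.6×50×0.3125×18.375 = 172.3 kips; rupture φR_n = 0.75×0.6×70×0.3125×18.375 = 180.9 kips; take 172.3 kips (yield).
Governing: min(153.5, 172.3) = 153.5 kips → weld metal.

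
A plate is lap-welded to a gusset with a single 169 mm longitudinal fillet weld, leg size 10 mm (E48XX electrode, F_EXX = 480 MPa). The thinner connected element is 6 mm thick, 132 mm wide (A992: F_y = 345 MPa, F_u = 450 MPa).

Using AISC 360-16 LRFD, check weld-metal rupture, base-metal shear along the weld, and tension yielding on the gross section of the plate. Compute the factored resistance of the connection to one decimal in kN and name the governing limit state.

205.3 kN (base-metal shear governs)

Weld metal: throat = 0.707×10 = 7.07 mm, L = 169 mm. φR_n = 0.75 × 0.6 × 480 × 7.07 × 169 = 258.1 kN.
Base metal shear (6 mm plate): yield φR_n = 1.0×0.6×345×6×169 = 209.9 kN; rupture φR_n = 0.75×0.6×450×6×169 = 205.3 kN; take 205.3 kN (rupture).
Tension yield (gross): A_g = 132×6 = 792 mm². φR_n = 0.90 × 345 × 792 = 245.9 kN.
Governing: min(258.1, 205.3, 245.9) = 205.3 kN → base-metal shear.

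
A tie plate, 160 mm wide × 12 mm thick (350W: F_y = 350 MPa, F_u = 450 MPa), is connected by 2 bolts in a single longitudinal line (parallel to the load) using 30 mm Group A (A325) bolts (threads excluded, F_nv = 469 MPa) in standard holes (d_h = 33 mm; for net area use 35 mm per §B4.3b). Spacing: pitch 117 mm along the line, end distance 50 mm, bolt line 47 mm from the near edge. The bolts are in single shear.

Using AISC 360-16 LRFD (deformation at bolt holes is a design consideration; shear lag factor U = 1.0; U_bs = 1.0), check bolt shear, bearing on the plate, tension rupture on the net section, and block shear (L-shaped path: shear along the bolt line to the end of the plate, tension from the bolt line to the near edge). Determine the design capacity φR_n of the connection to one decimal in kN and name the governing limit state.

397.7 kN (block shear governs)

Bolt shear: A_b = π(30)²/4 = 706.86 mm². φR_n = 0.75 × 469 × 706.86 × 2 × 1 = 497.3 kN.
Bearing (12 mm plate, F_u = 450 MPa): end bolts L_c = 50 − 33/2 = 33.5, R_n = min(1.2×33.5×12×450, 2.4×30×12×450) = 217.08 kN/bolt; interior L_c = 117 − 33 = 84, R_n = 388.8 kN/bolt. φR_n = 0.75 × (1×217.08 + 1×388.8) = 454.4 kN.
Tension rupture (net): A_n = (160 − 1×35)×12 = 1500 mm² (U = 1.0, A_e = A_n). φR_n = 0.75 × 450 × 1500 = 506.3 kN.
Block shear: shear path 1×[50+1×117] = 1×167 mm, A_gv = 2004, A_nv = 1×(167 − 1.5×35)×12 = 1374 mm²; tension to near edge: (47 − 0.5×35)×12 = 354 mm². R_n = min(0.6×450×1374, 0.6×350×2004) + 1.0×450×354 = min(370.98, 420.84) + 159.3 = 530.28 kN. φR_n = 0.75 × 530.28 = 397.7 kN.
Governing: min(497.3, 454.4, 506.3, 397.7) = 397.7 kN → block shear.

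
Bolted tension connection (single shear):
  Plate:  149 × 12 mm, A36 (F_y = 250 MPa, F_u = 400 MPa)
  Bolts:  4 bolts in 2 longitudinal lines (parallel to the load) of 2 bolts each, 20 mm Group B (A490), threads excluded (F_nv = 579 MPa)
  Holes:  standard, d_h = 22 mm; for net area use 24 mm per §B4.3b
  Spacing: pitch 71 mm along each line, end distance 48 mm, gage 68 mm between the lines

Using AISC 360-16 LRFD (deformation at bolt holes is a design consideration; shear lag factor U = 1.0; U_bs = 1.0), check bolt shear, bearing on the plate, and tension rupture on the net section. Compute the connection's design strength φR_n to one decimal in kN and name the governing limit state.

Bolt shear: A_b = π(20)²/4 = 314.16 mm². φR_n = 0.75 × 579 × 314.16 × 4 × 1 = 545.7 kN.
Bearing (12 mm plate, F_u = 400 MPa): end bolts L_c = 48 − 22/2 = 37, R_n = min(1.2×37×12×400, 2.4×20×12×400) = 213.12 kN/bolt; interior L_c = 71 − 22 = 49, R_n = 230.4 kN/bolt. φR_n = 0.75 × (2×213.12 + 2×230.4) = 665.3 kN.
Tension rupture (net): A_n = (149 − 2×24)×12 = 1212 mm² (U = 1.0, A_e = A_n). φR_n = 0.75 × 400 × 1212 = 363.6 kN.
Governing: min(545.7, 665.3, 363.6) = 363.6 kN → net-section rupture.

363.6 kN (net-section rupture governs)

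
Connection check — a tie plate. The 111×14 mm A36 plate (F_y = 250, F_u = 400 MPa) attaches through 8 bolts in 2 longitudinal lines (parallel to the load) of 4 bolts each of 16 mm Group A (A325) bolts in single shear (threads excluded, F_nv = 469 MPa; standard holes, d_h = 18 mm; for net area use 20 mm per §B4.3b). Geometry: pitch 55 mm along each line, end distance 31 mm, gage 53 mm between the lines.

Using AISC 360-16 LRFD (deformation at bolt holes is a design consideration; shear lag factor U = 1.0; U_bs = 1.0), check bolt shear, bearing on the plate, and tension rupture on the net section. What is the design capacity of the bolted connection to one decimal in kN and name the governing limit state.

Bolt shear: A_b = π(16)²/4 = 201.06 mm². φR_n = 0.75 × 469 × 201.06 × 8 × 1 = 565.8 kN.
Bearing (14 mm plate, F_u = 400 MPa): end bolts L_c = 31 − 18/2 = 22, R_n = min(1.2×22×14×400, 2.4×16×14×400) = 147.84 kN/bolt; interior L_c = 55 − 18 = 37, R_n = 215.04 kN/bolt. φR_n = 0.75 × (2×147.84 + 6×215.04) = 1189.4 kN.
Tension rupture (net): A_n = (111 − 2×20)×14 = 994 mm² (U = 1.0, A_e = A_n). φR_n = 0.75 × 400 × 994 = 298.2 kN.
Governing: min(565.8, 1189.4, 298.2) = 298.2 kN → net-section rupture.

298.2 kN (net-section rupture governs)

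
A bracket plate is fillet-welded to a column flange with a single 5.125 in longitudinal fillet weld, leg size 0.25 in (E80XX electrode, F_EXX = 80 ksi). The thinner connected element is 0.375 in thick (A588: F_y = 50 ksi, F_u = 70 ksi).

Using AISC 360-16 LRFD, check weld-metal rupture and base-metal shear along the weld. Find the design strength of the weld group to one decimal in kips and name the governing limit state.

32.6 kips (weld metal governs)

Weld metal: throat = 0.707×0.25 = 0.17675 in, L = 5.125 in. φR_n = 0.75 × 0.6 × 80 × 0.17675 × 5.125 = 32.6 kips.
Base metal shear (0.375 in plate): yield φR_n = 1.0×0.6×50×0.375×5.125 = 57.7 kips; rupture φR_n = 0.75×0.6×70×0.375×5.125 = 60.5 kips; take 57.7 kips (yield).
Governing: min(32.6, 57.7) = 32.6 kips → weld metal.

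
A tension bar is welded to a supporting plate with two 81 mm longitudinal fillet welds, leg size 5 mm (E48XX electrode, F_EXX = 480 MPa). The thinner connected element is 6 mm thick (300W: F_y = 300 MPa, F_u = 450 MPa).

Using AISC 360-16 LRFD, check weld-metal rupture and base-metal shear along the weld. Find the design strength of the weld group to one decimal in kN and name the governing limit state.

Weld metal: throat = 0.707×5 = 3.535 mm, L = 2×81 = 162 mm. φR_n = 0.75 × 0.6 × 480 × 3.535 × 162 = 123.7 kN.
Base metal shear (6 mm plate): yield φR_n = 1.0×0.6×300×6×162 = 175.0 kN; rupture φR_n = 0.75×0.6×450×6×162 = 196.8 kN; take 175.0 kN (yield).
Governing: min(123.7, 175.0) = 123.7 kN → weld metal.

123.7 kN (weld metal governs)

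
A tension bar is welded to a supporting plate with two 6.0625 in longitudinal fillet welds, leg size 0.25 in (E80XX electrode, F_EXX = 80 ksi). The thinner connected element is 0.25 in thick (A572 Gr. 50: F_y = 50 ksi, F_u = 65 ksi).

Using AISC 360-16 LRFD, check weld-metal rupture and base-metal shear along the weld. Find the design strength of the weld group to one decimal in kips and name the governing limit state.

77.2 kips (weld metal governs)

Weld metal: throat = 0.707×0.25 = 0.17675 in, L = 2×6.0625 = 12.125 in. φR_n = 0.75 × 0.6 × 80 × 0.17675 × 12.125 = 77.2 kips.
Base metal shear (0.25 in plate): yield φR_n = 1.0×0.6×50×0.25×12.125 = 90.9 kips; rupture φR_n = 0.75×0.6×65×0.25×12.125 = 88.7 kips; take 88.7 kips (rupture).
Governing: min(77.2, 88.7) = 77.2 kips → weld metal.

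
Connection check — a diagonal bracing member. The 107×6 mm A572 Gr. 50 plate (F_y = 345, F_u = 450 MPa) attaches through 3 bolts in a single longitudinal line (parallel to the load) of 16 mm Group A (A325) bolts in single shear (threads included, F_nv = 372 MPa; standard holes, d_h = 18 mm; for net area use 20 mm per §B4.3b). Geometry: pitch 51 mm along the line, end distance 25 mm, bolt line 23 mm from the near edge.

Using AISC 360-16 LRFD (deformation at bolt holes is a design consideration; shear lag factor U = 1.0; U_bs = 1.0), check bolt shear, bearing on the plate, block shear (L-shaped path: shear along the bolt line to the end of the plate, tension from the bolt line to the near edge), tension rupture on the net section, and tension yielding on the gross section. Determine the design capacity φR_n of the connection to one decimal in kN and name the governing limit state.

119.9 kN (block shear governs)

Bolt shear: A_b = π(16)²/4 = 201.06 mm². φR_n = 0.75 × 372 × 201.06 × 3 × 1 = 168.3 kN.
Bearing (6 mm plate, F_u = 450 MPa): end bolts L_c = 25 − 18/2 = 16, R_n = min(1.2×16×6×450, 2.4×16×6×450) = 51.84 kN/bolt; interior L_c = 51 − 18 = 33, R_n = 103.68 kN/bolt. φR_n = 0.75 × (1×51.84 + 2×103.68) = 194.4 kN.
Block shear: shear path 1×[25+2×51] = 1×127 mm, A_gv = 762, A_nv = 1×(127 − 2.5×20)×6 = 462 mm²; tension to near edge: (23 − 0.5×20)×6 = 78 mm². R_n = min(0.6×450×462, 0.6×345×762) + 1.0×450×78 = min(124.74, 157.73) + 35.1 = 159.84 kN. φR_n = 0.75 × 159.84 = 119.9 kN.
Tension rupture (net): A_n = (107 − 1×20)×6 = 522 mm² (U = 1.0, A_e = A_n). φR_n = 0.75 × 450 × 522 = 176.2 kN.
Tension yield (gross): A_g = 107×6 = 642 mm². φR_n = 0.90 × 345 × 642 = 199.3 kN.
Governing: min(168.3, 194.4, 119.9, 176.2, 199.3) = 119.9 kN → block shear.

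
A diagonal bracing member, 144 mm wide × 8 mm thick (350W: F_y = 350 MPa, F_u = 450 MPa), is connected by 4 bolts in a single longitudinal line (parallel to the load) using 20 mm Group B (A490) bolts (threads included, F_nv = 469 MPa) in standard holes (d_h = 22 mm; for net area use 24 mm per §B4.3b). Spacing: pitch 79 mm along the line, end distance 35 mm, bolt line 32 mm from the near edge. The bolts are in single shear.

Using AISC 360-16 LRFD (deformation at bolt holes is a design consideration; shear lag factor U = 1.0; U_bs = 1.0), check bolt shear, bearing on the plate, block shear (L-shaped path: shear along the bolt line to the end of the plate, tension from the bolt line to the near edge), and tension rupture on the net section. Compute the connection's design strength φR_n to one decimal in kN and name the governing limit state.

324.0 kN (net-section rupture governs)

Bolt shear: A_b = π(20)²/4 = 314.16 mm². φR_n = 0.75 × 469 × 314.16 × 4 × 1 = 442.0 kN.
Bearing (8 mm plate, F_u = 450 MPa): end bolts L_c = 35 − 22/2 = 24, R_n = min(1.2×24×8×450, 2.4×20×8×450) = 103.68 kN/bolt; interior L_c = 79 − 22 = 57, R_n = 172.8 kN/bolt. φR_n = 0.75 × (1×103.68 + 3×172.8) = 466.6 kN.
Block shear: shear path 1×[35+3×79] = 1×272 mm, A_gv = 2176, A_nv = 1×(272 − 3.5×24)×8 = 1504 mm²; tension to near edge: (32 − 0.5×24)×8 = 160 mm². R_n = min(0.6×450×1504, 0.6×350×2176) + 1.0×450×160 = min(406.08, 456.96) + 72 = 478.08 kN. φR_n = 0.75 × 478.08 = 358.6 kN.
Tension rupture (net): A_n = (144 − 1×24)×8 = 960 mm² (U = 1.0, A_e = A_n). φR_n = 0.75 × 450 × 960 = 324.0 kN.
Governing: min(442.0, 466.6, 358.6, 324.0) = 324.0 kN → net-section rupture.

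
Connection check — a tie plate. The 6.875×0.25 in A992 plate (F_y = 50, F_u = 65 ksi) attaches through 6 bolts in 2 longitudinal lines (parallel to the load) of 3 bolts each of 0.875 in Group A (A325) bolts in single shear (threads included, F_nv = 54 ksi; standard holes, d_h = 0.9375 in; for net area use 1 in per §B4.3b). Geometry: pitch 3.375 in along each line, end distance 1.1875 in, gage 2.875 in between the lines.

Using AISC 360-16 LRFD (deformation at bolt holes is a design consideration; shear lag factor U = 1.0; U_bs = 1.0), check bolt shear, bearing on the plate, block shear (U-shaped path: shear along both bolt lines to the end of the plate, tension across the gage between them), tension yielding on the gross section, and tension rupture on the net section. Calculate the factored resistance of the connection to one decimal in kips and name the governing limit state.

59.4 kips (net-section rupture governs)

Bolt shear: A_b = π(0.875)²/4 = 0.60132 in². φR_n = 0.75 × 54 × 0.60132 × 6 × 1 = 146.1 kips.
Bearing (0.25 in plate, F_u = 65 ksi): end bolts L_c = 1.1875 − 0.9375/2 = 0.71875, R_n = min(1.2×0.71875×0.25×65, 2.4×0.875×0.25×65) = 14.016 kips/bolt; interior L_c = 3.375 − 0.9375 = 2.4375, R_n = 34.125 kips/bolt. φR_n = 0.75 × (2×14.016 + 4×34.125) = 123.4 kips.
Block shear: shear path 2×[1.1875+2×3.375] = 2×7.9375 in, A_gv = 3.9688, A_nv = 2×(7.9375 − 2.5×1)×0.25 = 2.7188 in²; tension across gage: (2.875 − 1×1)×0.25 = 0.46875 in². R_n = min(0.6×65×2.7188, 0.6×50×3.9688) + 1.0×65×0.46875 = min(106.03, 119.06) + 30.469 = 136.5 kips. φR_n = 0.75 × 136.5 = 102.4 kips.
Tension yield (gross): A_g = 6.875×0.25 = 1.7188 in². φR_n = 0.90 × 50 × 1.7188 = 77.3 kips.
Tension rupture (net): A_n = (6.875 − 2×1)×0.25 = 1.2188 in² (U = 1.0, A_e = A_n). φR_n = 0.75 × 65 × 1.2188 = 59.4 kips.
Governing: min(146.1, 123.4, 102.4, 77.3, 59.4) = 59.4 kips → net-section rupture.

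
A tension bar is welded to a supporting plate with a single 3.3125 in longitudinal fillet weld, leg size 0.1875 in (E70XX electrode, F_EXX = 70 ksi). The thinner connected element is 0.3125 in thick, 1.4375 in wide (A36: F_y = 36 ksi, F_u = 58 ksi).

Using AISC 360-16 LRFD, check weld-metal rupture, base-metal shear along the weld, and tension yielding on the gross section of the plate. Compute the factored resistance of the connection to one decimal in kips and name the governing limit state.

Weld metal: throat = 0.707×0.1875 = 0.13256 in, L = 3.3125 in. φR_n = 0.75 × 0.6 × 70 × 0.13256 × 3.3125 = 13.8 kips.
Base metal shear (0.3125 in plate): yield φR_n = 1.0×0.6×36×0.3125×3.3125 = 22.4 kips; rupture φR_n = 0.75×0.6×58×0.3125×3.3125 = 27.0 kips; take 22.4 kips (yield).
Tension yield (gross): A_g = 1.4375×0.3125 = 0.44922 in². φR_n = 0.90 × 36 × 0.44922 = 14.6 kips.
Governing: min(13.8, 22.4, 14.6) = 13.8 kips → weld metal.

13.8 kips (weld metal governs)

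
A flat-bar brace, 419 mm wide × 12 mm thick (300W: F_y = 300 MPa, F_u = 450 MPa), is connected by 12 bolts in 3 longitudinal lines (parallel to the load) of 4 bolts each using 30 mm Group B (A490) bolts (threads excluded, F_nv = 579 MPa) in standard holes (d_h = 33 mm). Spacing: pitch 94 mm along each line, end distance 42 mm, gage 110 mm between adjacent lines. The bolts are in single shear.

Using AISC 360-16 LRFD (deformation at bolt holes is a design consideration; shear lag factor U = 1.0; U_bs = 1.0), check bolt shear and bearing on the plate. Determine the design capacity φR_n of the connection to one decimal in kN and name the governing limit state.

Bolt shear: A_b = π(30)²/4 = 706.86 mm². φR_n = 0.75 × 579 × 706.86 × 12 × 1 = 3683.4 kN.
Bearing (12 mm plate, F_u = 450 MPa): end bolts L_c = 42 − 33/2 = 25.5, R_n = min(1.2×25.5×12×450, 2.4×30×12×450) = 165.24 kN/bolt; interior L_c = 94 − 33 = 61, R_n = 388.8 kN/bolt. φR_n = 0.75 × (3×165.24 + 9×388.8) = 2996.2 kN.
Governing: min(3683.4, 2996.2) = 2996.2 kN → bearing.

2996.2 kN (bearing governs)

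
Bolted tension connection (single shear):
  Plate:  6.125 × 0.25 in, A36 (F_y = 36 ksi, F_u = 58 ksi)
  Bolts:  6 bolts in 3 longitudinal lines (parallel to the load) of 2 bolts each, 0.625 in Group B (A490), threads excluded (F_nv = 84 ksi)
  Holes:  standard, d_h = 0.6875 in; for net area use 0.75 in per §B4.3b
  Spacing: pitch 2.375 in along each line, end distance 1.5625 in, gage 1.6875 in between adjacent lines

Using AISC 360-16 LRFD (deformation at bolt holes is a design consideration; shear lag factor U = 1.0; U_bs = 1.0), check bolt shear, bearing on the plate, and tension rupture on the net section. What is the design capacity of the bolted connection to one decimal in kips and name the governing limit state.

42.1 kips (net-section rupture governs)

Bolt shear: A_b = π(0.625)²/4 = 0.3068 in². φR_n = 0.75 × 84 × 0.3068 × 6 × 1 = 116.0 kips.
Bearing (0.25 in plate, F_u = 58 ksi): end bolts L_c = 1.5625 − 0.6875/2 = 1.21875, R_n = min(1.2×1.21875×0.25×58, 2.4×0.625×0.25×58) = 21.206 kips/bolt; interior L_c = 2.375 − 0.6875 = 1.6875, R_n = 21.75 kips/bolt. φR_n = 0.75 × (3×21.206 + 3×21.75) = 96.7 kips.
Tension rupture (net): A_n = (6.125 − 3×0.75)×0.25 = 0.96875 in² (U = 1.0, A_e = A_n). φR_n = 0.75 × 58 × 0.96875 = 42.1 kips.
Governing: min(116.0, 96.7, 42.1) = 42.1 kips → net-section rupture.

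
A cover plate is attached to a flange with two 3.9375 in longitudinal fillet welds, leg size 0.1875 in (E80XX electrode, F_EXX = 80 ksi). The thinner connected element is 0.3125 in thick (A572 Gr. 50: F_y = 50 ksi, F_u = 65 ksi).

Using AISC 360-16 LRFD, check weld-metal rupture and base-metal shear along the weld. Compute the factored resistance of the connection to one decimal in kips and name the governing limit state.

37.6 kips (weld metal governs)

Weld metal: throat = 0.707×0.1875 = 0.13256 in, L = 2×3.9375 = 7.875 in. φR_n = 0.75 × 0.6 × 80 × 0.13256 × 7.875 = 37.6 kips.
Base metal shear (0.3125 in plate): yield φR_n = 1.0×0.6×50×0.3125×7.875 = 73.8 kips; rupture φR_n = 0.75×0.6×65×0.3125×7.875 = 72.0 kips; take 72.0 kips (rupture).
Governing: min(37.6, 72.0) = 37.6 kips → weld metal.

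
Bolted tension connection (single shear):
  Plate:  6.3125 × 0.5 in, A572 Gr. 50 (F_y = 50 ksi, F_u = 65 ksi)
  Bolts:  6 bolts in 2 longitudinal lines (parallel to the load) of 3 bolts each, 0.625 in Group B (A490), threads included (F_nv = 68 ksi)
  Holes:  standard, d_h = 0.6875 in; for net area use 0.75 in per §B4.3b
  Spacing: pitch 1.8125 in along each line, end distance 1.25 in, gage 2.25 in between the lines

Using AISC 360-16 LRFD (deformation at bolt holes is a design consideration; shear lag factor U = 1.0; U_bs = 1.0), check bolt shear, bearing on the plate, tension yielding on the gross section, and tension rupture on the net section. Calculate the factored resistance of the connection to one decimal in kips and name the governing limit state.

93.9 kips (bolt shear governs)

Bolt shear: A_b = π(0.625)²/4 = 0.3068 in². φR_n = 0.75 × 68 × 0.3068 × 6 × 1 = 93.9 kips.
Bearing (0.5 in plate, F_u = 65 ksi): end bolts L_c = 1.25 − 0.6875/2 = 0.90625, R_n = min(1.2×0.90625×0.5×65, 2.4×0.625×0.5×65) = 35.344 kips/bolt; interior L_c = 1.8125 − 0.6875 = 1.125, R_n = 43.875 kips/bolt. φR_n = 0.75 × (2×35.344 + 4×43.875) = 184.6 kips.
Tension yield (gross): A_g = 6.3125×0.5 = 3.1563 in². φR_n = 0.90 × 50 × 3.1563 = 142.0 kips.
Tension rupture (net): A_n = (6.3125 − 2×0.75)×0.5 = 2.4063 in² (U = 1.0, A_e = A_n). φR_n = 0.75 × 65 × 2.4063 = 117.3 kips.
Governing: min(93.9, 184.6, 142.0, 117.3) = 93.9 kips → bolt shear.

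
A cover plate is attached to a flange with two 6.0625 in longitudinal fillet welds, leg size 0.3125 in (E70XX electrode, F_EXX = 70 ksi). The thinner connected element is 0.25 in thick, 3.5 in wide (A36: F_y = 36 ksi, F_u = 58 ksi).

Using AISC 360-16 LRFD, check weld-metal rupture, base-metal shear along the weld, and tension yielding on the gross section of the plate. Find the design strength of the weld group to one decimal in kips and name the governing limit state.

Weld metal: throat = 0.707×0.3125 = 0.22094 in, L = 2×6.0625 = 12.125 in. φR_n = 0.75 × 0.6 × 70 × 0.22094 × 12.125 = 84.4 kips.
Base metal shear (0.25 in plate): yield φR_n = 1.0×0.6×36×0.25×12.125 = 65.5 kips; rupture φR_n = 0.75×0.6×58×0.25×12.125 = 79.1 kips; take 65.5 kips (yield).
Tension yield (gross): A_g = 3.5×0.25 = 0.875 in². φR_n = 0.90 × 36 × 0.875 = 28.4 kips.
Governing: min(84.4, 65.5, 28.4) = 28.4 kips → gross-section yield.

28.4 kips (gross-section yield governs)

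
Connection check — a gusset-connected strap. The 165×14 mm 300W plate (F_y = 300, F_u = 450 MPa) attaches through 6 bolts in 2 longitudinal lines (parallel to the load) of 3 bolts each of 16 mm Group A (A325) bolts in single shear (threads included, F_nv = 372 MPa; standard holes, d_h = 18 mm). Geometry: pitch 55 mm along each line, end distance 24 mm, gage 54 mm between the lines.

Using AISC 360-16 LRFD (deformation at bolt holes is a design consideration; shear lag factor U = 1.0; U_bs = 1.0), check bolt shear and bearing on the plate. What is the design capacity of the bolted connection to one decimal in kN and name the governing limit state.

336.6 kN (bolt shear governs)

Bolt shear: A_b = π(16)²/4 = 201.06 mm². φR_n = 0.75 × 372 × 201.06 × 6 × 1 = 336.6 kN.
Bearing (14 mm plate, F_u = 450 MPa): end bolts L_c = 24 − 18/2 = 15, R_n = min(1.2×15×14×450, 2.4×16×14×450) = 113.4 kN/bolt; interior L_c = 55 − 18 = 37, R_n = 241.92 kN/bolt. φR_n = 0.75 × (2×113.4 + 4×241.92) = 895.9 kN.
Governing: min(336.6, 895.9) = 336.6 kN → bolt shear.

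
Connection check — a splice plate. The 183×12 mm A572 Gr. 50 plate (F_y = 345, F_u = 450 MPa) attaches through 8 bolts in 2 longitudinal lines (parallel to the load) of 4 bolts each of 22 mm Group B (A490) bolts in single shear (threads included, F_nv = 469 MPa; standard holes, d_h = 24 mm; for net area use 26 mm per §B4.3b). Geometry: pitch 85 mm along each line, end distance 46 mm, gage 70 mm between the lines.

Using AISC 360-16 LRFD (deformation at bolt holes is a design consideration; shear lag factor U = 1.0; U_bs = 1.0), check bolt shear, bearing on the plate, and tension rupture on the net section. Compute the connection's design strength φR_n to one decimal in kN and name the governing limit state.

Bolt shear: A_b = π(22)²/4 = 380.13 mm². φR_n = 0.75 × 469 × 380.13 × 8 × 1 = 1069.7 kN.
Bearing (12 mm plate, F_u = 450 MPa): end bolts L_c = 46 − 24/2 = 34, R_n = min(1.2×34×12×450, 2.4×22×12×450) = 220.32 kN/bolt; interior L_c = 85 − 24 = 61, R_n = 285.12 kN/bolt. φR_n = 0.75 × (2×220.32 + 6×285.12) = 1613.5 kN.
Tension rupture (net): A_n = (183 − 2×26)×12 = 1572 mm² (U = 1.0, A_e = A_n). φR_n = 0.75 × 450 × 1572 = 530.6 kN.
Governing: min(1069.7, 1613.5, 530.6) = 530.6 kN → net-section rupture.

530.6 kN (net-section rupture governs)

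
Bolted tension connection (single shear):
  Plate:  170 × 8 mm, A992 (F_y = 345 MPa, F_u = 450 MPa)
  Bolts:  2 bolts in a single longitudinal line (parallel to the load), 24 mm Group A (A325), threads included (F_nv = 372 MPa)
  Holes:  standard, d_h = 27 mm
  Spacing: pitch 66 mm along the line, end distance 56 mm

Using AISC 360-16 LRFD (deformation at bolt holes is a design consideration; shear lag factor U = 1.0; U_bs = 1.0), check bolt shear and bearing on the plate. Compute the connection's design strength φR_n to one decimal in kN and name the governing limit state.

252.4 kN (bolt shear governs)

Bolt shear: A_b = π(24)²/4 = 452.39 mm². φR_n = 0.75 × 372 × 452.39 × 2 × 1 = 252.4 kN.
Bearing (8 mm plate, F_u = 450 MPa): end bolts L_c = 56 − 27/2 = 42.5, R_n = min(1.2×42.5×8×450, 2.4×24×8×450) = 183.6 kN/bolt; interior L_c = 66 − 27 = 39, R_n = 168.48 kN/bolt. φR_n = 0.75 × (1×183.6 + 1×168.48) = 264.1 kN.
Governing: min(252.4, 264.1) = 252.4 kN → bolt shear.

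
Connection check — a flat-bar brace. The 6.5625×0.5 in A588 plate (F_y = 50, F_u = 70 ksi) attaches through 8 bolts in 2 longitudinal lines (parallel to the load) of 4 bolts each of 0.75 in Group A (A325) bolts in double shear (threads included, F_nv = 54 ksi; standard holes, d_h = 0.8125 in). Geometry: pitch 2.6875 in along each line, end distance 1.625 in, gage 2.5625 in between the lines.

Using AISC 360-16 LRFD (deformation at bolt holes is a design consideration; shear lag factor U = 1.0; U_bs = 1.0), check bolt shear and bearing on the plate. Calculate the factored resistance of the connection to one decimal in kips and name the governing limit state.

286.3 kips (bolt shear governs)

Bolt shear: A_b = π(0.75)²/4 = 0.44179 in². φR_n = 0.75 × 54 × 0.44179 × 8 × 2 = 286.3 kips.
Bearing (0.5 in plate, F_u = 70 ksi): end bolts L_c = 1.625 − 0.8125/2 = 1.21875, R_n = min(1.2×1.21875×0.5×70, 2.4×0.75×0.5×70) = 51.188 kips/bolt; interior L_c = 2.6875 − 0.8125 = 1.875, R_n = 63 kips/bolt. φR_n = 0.75 × (2×51.188 + 6×63) = 360.3 kips.
Governing: min(286.3, 360.3) = 286.3 kips → bolt shear.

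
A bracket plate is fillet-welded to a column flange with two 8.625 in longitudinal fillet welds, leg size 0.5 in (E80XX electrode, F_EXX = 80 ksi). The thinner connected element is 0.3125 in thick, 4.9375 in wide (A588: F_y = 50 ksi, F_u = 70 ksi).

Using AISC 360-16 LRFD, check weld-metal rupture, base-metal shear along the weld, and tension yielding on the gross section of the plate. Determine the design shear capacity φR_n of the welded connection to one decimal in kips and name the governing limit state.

Weld metal: throat = 0.707×0.5 = 0.3535 in, L = 2×8.625 = 17.25 in. φR_n = 0.75 × 0.6 × 80 × 0.3535 × 17.25 = 219.5 kips.
Base metal shear (0.3125 in plate): yield φR_n = 1.0×0.6×50×0.3125×17.25 = 161.7 kips; rupture φR_n = 0.75×0.6×70×0.3125×17.25 = 169.8 kips; take 161.7 kips (yield).
Tension yield (gross): A_g = 4.9375×0.3125 = 1.543 in². φR_n = 0.90 × 50 × 1.543 = 69.4 kips.
Governing: min(219.5, 161.7, 69.4) = 69.4 kips → gross-section yield.

69.4 kips (gross-section yield governs)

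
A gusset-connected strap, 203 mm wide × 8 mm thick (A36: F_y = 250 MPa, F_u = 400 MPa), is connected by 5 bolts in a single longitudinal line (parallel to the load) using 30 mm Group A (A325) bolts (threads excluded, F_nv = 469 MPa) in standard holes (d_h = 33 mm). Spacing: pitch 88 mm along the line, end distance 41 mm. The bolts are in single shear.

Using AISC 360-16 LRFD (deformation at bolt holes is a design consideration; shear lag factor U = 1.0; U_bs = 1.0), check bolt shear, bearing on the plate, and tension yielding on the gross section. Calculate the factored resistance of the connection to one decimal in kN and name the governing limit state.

365.4 kN (gross-section yield governs)

Bolt shear: A_b = π(30)²/4 = 706.86 mm². φR_n = 0.75 × 469 × 706.86 × 5 × 1 = 1243.2 kN.
Bearing (8 mm plate, F_u = 400 MPa): end bolts L_c = 41 − 33/2 = 24.5, R_n = min(1.2×24.5×8×400, 2.4×30×8×400) = 94.08 kN/bolt; interior L_c = 88 − 33 = 55, R_n = 211.2 kN/bolt. φR_n = 0.75 × (1×94.08 + 4×211.2) = 704.2 kN.
Tension yield (gross): A_g = 203×8 = 1624 mm². φR_n = 0.90 × 250 × 1624 = 365.4 kN.
Governing: min(1243.2, 704.2, 365.4) = 365.4 kN → gross-section yield.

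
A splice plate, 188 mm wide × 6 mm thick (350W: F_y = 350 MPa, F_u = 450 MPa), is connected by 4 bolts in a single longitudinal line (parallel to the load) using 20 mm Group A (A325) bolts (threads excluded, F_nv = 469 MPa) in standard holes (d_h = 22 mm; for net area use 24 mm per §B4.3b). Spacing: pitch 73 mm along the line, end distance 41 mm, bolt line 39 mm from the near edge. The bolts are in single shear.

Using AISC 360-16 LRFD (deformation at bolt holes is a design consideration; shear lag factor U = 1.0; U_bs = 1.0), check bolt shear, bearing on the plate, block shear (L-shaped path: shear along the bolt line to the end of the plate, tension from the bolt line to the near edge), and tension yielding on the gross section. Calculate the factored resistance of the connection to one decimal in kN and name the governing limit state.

268.5 kN (block shear governs)

Bolt shear: A_b = π(20)²/4 = 314.16 mm². φR_n = 0.75 × 469 × 314.16 × 4 × 1 = 442.0 kN.
Bearing (6 mm plate, F_u = 450 MPa): end bolts L_c = 41 − 22/2 = 30, R_n = min(1.2×30×6×450, 2.4×20×6×450) = 97.2 kN/bolt; interior L_c = 73 − 22 = 51, R_n = 129.6 kN/bolt. φR_n = 0.75 × (1×97.2 + 3×129.6) = 364.5 kN.
Block shear: shear path 1×[41+3×73] = 1×260 mm, A_gv = 1560, A_nv = 1×(260 − 3.5×24)×6 = 1056 mm²; tension to near edge: (39 − 0.5×24)×6 = 162 mm². R_n = min(0.6×450×1056, 0.6×350×1560) + 1.0×450×162 = min(285.12, 327.6) + 72.9 = 358.02 kN. φR_n = 0.75 × 358.02 = 268.5 kN.
Tension yield (gross): A_g = 188×6 = 1128 mm². φR_n = 0.90 × 350 × 1128 = 355.3 kN.
Governing: min(442.0, 364.5, 268.5, 355.3) = 268.5 kN → block shear.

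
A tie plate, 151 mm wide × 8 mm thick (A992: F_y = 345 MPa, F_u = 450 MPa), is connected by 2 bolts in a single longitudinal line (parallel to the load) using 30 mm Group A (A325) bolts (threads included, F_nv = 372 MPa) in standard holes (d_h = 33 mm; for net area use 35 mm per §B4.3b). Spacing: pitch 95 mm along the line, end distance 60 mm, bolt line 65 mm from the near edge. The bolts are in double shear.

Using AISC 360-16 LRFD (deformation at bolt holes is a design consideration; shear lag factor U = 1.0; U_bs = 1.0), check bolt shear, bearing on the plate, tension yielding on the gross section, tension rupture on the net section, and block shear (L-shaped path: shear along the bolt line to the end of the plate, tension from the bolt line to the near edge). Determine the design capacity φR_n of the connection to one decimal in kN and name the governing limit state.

294.3 kN (block shear governs)

Bolt shear: A_b = π(30)²/4 = 706.86 mm². φR_n = 0.75 × 372 × 706.86 × 2 × 2 = 788.9 kN.
Bearing (8 mm plate, F_u = 450 MPa): end bolts L_c = 60 − 33/2 = 43.5, R_n = min(1.2×43.5×8×450, 2.4×30×8×450) = 187.92 kN/bolt; interior L_c = 95 − 33 = 62, R_n = 259.2 kN/bolt. φR_n = 0.75 × (1×187.92 + 1×259.2) = 335.3 kN.
Tension yield (gross): A_g = 151×8 = 1208 mm². φR_n = 0.90 × 345 × 1208 = 375.1 kN.
Tension rupture (net): A_n = (151 − 1×35)×8 = 928 mm² (U = 1.0, A_e = A_n). φR_n = 0.75 × 450 × 928 = 313.2 kN.
Block shear: shear path 1×[60+1×95] = 1×155 mm, A_gv = 1240, A_nv = 1×(155 − 1.5×35)×8 = 820 mm²; tension to near edge: (65 − 0.5×35)×8 = 380 mm². R_n = min(0.6×450×820, 0.6×345×1240) + 1.0×450×380 = min(221.4, 256.68) + 171 = 392.4 kN. φR_n = 0.75 × 392.4 = 294.3 kN.
Governing: min(788.9, 335.3, 375.1, 313.2, 294.3) = 294.3 kN → block shear.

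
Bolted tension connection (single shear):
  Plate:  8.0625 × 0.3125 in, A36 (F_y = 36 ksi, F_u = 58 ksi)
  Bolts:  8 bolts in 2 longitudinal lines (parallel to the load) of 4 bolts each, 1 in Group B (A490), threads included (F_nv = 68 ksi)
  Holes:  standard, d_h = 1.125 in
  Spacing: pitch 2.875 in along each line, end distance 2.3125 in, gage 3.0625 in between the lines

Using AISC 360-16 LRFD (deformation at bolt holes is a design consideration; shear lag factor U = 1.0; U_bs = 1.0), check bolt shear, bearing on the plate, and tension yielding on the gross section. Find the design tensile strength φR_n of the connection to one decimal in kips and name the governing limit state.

Bolt shear: A_b = π(1)²/4 = 0.7854 in². φR_n = 0.75 × 68 × 0.7854 × 8 × 1 = 320.4 kips.
Bearing (0.3125 in plate, F_u = 58 ksi): end bolts L_c = 2.3125 − 1.125/2 = 1.75, R_n = min(1.2×1.75×0.3125×58, 2.4×1×0.3125×58) = 38.063 kips/bolt; interior L_c = 2.875 − 1.125 = 1.75, R_n = 38.063 kips/bolt. φR_n = 0.75 × (2×38.063 + 6×38.063) = 228.4 kips.
Tension yield (gross): A_g = 8.0625×0.3125 = 2.5195 in². φR_n = 0.90 × 36 × 2.5195 = 81.6 kips.
Governing: min(320.4, 228.4, 81.6) = 81.6 kips → gross-section yield.

81.6 kips (gross-section yield governs)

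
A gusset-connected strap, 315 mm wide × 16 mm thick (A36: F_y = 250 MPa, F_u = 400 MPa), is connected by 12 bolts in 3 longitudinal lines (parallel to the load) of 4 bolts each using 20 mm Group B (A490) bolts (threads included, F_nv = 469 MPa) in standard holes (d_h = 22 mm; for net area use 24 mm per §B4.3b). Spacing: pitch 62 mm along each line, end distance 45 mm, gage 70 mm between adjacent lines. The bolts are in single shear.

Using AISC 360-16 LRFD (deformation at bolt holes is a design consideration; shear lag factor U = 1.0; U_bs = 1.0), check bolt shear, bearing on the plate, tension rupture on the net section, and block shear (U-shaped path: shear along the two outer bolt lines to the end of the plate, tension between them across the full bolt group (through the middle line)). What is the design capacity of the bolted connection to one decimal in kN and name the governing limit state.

1166.4 kN (net-section rupture governs)

Bolt shear: A_b = π(20)²/4 = 314.16 mm². φR_n = 0.75 × 469 × 314.16 × 12 × 1 = 1326.1 kN.
Bearing (16 mm plate, F_u = 400 MPa): end bolts L_c = 45 − 22/2 = 34, R_n = min(1.2×34×16×400, 2.4×20×16×400) = 261.12 kN/bolt; interior L_c = 62 − 22 = 40, R_n = 307.2 kN/bolt. φR_n = 0.75 × (3×261.12 + 9×307.2) = 2661.1 kN.
Tension rupture (net): A_n = (315 − 3×24)×16 = 3888 mm² (U = 1.0, A_e = A_n). φR_n = 0.75 × 400 × 3888 = 1166.4 kN.
Block shear: shear path 2×[45+3×62] = 2×231 mm, A_gv = 7392, A_nv = 2×(231 − 3.5×24)×16 = 4704 mm²; tension across gage: (140 − 2×24)×16 = 1472 mm². R_n = min(0.6×400×4704, 0.6×250×7392) + 1.0×400×1472 = min(1129, 1108.8) + 588.8 = 1697.6 kN. φR_n = 0.75 × 1697.6 = 1273.2 kN.
Governing: min(1326.1, 2661.1, 1166.4, 1273.2) = 1166.4 kN → net-section rupture.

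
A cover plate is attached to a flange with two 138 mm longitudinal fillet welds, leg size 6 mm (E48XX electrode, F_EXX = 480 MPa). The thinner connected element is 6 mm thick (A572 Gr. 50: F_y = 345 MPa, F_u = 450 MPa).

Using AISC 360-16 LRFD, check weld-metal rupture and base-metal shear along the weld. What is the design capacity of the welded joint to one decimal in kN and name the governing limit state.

Weld metal: throat = 0.707×6 = 4.242 mm, L = 2×138 = 276 mm. φR_n = 0.75 × 0.6 × 480 × 4.242 × 276 = 252.9 kN.
Base metal shear (6 mm plate): yield φR_n = 1.0×0.6×345×6×276 = 342.8 kN; rupture φR_n = 0.75×0.6×450×6×276 = 335.3 kN; take 335.3 kN (rupture).
Governing: min(252.9, 335.3) = 252.9 kN → weld metal.

252.9 kN (weld metal governs)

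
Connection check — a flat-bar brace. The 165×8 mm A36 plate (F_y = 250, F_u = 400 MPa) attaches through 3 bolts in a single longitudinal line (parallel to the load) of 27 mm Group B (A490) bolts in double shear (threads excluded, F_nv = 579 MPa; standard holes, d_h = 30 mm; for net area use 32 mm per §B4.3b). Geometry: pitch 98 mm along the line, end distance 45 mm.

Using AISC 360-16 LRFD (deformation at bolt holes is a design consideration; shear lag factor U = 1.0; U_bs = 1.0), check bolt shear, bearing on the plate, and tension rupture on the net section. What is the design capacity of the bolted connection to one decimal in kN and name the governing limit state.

319.2 kN (net-section rupture governs)

Bolt shear: A_b = π(27)²/4 = 572.56 mm². φR_n = 0.75 × 579 × 572.56 × 3 × 2 = 1491.8 kN.
Bearing (8 mm plate, F_u = 400 MPa): end bolts L_c = 45 − 30/2 = 30, R_n = min(1.2×30×8×400, 2.4×27×8×400) = 115.2 kN/bolt; interior L_c = 98 − 30 = 68, R_n = 207.36 kN/bolt. φR_n = 0.75 × (1×115.2 + 2×207.36) = 397.4 kN.
Tension rupture (net): A_n = (165 − 1×32)×8 = 1064 mm² (U = 1.0, A_e = A_n). φR_n = 0.75 × 400 × 1064 = 319.2 kN.
Governing: min(1491.8, 397.4, 319.2) = 319.2 kN → net-section rupture.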